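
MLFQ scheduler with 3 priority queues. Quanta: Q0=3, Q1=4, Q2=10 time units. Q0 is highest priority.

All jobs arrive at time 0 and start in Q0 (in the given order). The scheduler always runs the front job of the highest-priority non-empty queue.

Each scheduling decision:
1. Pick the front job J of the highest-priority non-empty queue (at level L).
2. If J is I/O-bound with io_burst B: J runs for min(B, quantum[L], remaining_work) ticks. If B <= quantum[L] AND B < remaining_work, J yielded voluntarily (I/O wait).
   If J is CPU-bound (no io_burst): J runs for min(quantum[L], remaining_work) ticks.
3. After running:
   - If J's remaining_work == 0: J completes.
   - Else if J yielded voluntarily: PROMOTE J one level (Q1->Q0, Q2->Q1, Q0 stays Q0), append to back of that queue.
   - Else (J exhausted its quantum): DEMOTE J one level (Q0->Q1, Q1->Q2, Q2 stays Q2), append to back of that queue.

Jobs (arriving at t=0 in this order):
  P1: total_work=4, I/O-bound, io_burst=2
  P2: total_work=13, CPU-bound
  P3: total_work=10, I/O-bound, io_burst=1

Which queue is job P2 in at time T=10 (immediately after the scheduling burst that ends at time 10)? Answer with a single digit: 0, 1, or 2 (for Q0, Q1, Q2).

Answer: 1

Derivation:
t=0-2: P1@Q0 runs 2, rem=2, I/O yield, promote→Q0. Q0=[P2,P3,P1] Q1=[] Q2=[]
t=2-5: P2@Q0 runs 3, rem=10, quantum used, demote→Q1. Q0=[P3,P1] Q1=[P2] Q2=[]
t=5-6: P3@Q0 runs 1, rem=9, I/O yield, promote→Q0. Q0=[P1,P3] Q1=[P2] Q2=[]
t=6-8: P1@Q0 runs 2, rem=0, completes. Q0=[P3] Q1=[P2] Q2=[]
t=8-9: P3@Q0 runs 1, rem=8, I/O yield, promote→Q0. Q0=[P3] Q1=[P2] Q2=[]
t=9-10: P3@Q0 runs 1, rem=7, I/O yield, promote→Q0. Q0=[P3] Q1=[P2] Q2=[]
t=10-11: P3@Q0 runs 1, rem=6, I/O yield, promote→Q0. Q0=[P3] Q1=[P2] Q2=[]
t=11-12: P3@Q0 runs 1, rem=5, I/O yield, promote→Q0. Q0=[P3] Q1=[P2] Q2=[]
t=12-13: P3@Q0 runs 1, rem=4, I/O yield, promote→Q0. Q0=[P3] Q1=[P2] Q2=[]
t=13-14: P3@Q0 runs 1, rem=3, I/O yield, promote→Q0. Q0=[P3] Q1=[P2] Q2=[]
t=14-15: P3@Q0 runs 1, rem=2, I/O yield, promote→Q0. Q0=[P3] Q1=[P2] Q2=[]
t=15-16: P3@Q0 runs 1, rem=1, I/O yield, promote→Q0. Q0=[P3] Q1=[P2] Q2=[]
t=16-17: P3@Q0 runs 1, rem=0, completes. Q0=[] Q1=[P2] Q2=[]
t=17-21: P2@Q1 runs 4, rem=6, quantum used, demote→Q2. Q0=[] Q1=[] Q2=[P2]
t=21-27: P2@Q2 runs 6, rem=0, completes. Q0=[] Q1=[] Q2=[]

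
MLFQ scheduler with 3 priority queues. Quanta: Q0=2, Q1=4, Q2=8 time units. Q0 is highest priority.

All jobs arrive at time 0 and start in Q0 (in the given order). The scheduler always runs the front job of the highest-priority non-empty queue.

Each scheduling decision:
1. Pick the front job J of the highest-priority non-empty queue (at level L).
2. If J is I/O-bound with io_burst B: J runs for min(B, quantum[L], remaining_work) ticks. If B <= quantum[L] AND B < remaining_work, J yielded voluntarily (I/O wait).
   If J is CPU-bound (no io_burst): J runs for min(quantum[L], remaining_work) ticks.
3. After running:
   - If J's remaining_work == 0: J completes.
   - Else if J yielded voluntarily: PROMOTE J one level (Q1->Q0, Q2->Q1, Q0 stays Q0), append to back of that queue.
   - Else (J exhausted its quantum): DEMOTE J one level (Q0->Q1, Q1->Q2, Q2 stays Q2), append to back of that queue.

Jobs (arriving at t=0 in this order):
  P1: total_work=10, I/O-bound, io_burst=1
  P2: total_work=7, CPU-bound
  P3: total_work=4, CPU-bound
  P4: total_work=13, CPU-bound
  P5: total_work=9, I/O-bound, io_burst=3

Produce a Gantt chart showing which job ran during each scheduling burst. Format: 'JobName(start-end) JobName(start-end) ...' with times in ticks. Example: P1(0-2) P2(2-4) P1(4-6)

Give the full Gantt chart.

t=0-1: P1@Q0 runs 1, rem=9, I/O yield, promote→Q0. Q0=[P2,P3,P4,P5,P1] Q1=[] Q2=[]
t=1-3: P2@Q0 runs 2, rem=5, quantum used, demote→Q1. Q0=[P3,P4,P5,P1] Q1=[P2] Q2=[]
t=3-5: P3@Q0 runs 2, rem=2, quantum used, demote→Q1. Q0=[P4,P5,P1] Q1=[P2,P3] Q2=[]
t=5-7: P4@Q0 runs 2, rem=11, quantum used, demote→Q1. Q0=[P5,P1] Q1=[P2,P3,P4] Q2=[]
t=7-9: P5@Q0 runs 2, rem=7, quantum used, demote→Q1. Q0=[P1] Q1=[P2,P3,P4,P5] Q2=[]
t=9-10: P1@Q0 runs 1, rem=8, I/O yield, promote→Q0. Q0=[P1] Q1=[P2,P3,P4,P5] Q2=[]
t=10-11: P1@Q0 runs 1, rem=7, I/O yield, promote→Q0. Q0=[P1] Q1=[P2,P3,P4,P5] Q2=[]
t=11-12: P1@Q0 runs 1, rem=6, I/O yield, promote→Q0. Q0=[P1] Q1=[P2,P3,P4,P5] Q2=[]
t=12-13: P1@Q0 runs 1, rem=5, I/O yield, promote→Q0. Q0=[P1] Q1=[P2,P3,P4,P5] Q2=[]
t=13-14: P1@Q0 runs 1, rem=4, I/O yield, promote→Q0. Q0=[P1] Q1=[P2,P3,P4,P5] Q2=[]
t=14-15: P1@Q0 runs 1, rem=3, I/O yield, promote→Q0. Q0=[P1] Q1=[P2,P3,P4,P5] Q2=[]
t=15-16: P1@Q0 runs 1, rem=2, I/O yield, promote→Q0. Q0=[P1] Q1=[P2,P3,P4,P5] Q2=[]
t=16-17: P1@Q0 runs 1, rem=1, I/O yield, promote→Q0. Q0=[P1] Q1=[P2,P3,P4,P5] Q2=[]
t=17-18: P1@Q0 runs 1, rem=0, completes. Q0=[] Q1=[P2,P3,P4,P5] Q2=[]
t=18-22: P2@Q1 runs 4, rem=1, quantum used, demote→Q2. Q0=[] Q1=[P3,P4,P5] Q2=[P2]
t=22-24: P3@Q1 runs 2, rem=0, completes. Q0=[] Q1=[P4,P5] Q2=[P2]
t=24-28: P4@Q1 runs 4, rem=7, quantum used, demote→Q2. Q0=[] Q1=[P5] Q2=[P2,P4]
t=28-31: P5@Q1 runs 3, rem=4, I/O yield, promote→Q0. Q0=[P5] Q1=[] Q2=[P2,P4]
t=31-33: P5@Q0 runs 2, rem=2, quantum used, demote→Q1. Q0=[] Q1=[P5] Q2=[P2,P4]
t=33-35: P5@Q1 runs 2, rem=0, completes. Q0=[] Q1=[] Q2=[P2,P4]
t=35-36: P2@Q2 runs 1, rem=0, completes. Q0=[] Q1=[] Q2=[P4]
t=36-43: P4@Q2 runs 7, rem=0, completes. Q0=[] Q1=[] Q2=[]

Answer: P1(0-1) P2(1-3) P3(3-5) P4(5-7) P5(7-9) P1(9-10) P1(10-11) P1(11-12) P1(12-13) P1(13-14) P1(14-15) P1(15-16) P1(16-17) P1(17-18) P2(18-22) P3(22-24) P4(24-28) P5(28-31) P5(31-33) P5(33-35) P2(35-36) P4(36-43)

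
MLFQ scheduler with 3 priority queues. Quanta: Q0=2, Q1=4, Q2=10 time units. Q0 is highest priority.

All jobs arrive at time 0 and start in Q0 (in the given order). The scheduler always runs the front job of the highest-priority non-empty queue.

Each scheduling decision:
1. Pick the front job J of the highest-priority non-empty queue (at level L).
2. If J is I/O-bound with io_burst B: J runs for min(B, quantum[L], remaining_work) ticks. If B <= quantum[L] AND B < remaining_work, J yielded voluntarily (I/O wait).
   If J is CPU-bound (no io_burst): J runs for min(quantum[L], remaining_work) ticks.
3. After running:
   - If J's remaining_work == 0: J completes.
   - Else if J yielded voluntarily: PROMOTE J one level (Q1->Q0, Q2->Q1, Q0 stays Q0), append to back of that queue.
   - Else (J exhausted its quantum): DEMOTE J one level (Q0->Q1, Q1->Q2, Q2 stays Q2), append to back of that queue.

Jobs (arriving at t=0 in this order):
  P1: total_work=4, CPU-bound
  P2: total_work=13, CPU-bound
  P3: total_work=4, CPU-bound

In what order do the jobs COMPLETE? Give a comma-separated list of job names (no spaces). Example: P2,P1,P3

t=0-2: P1@Q0 runs 2, rem=2, quantum used, demote→Q1. Q0=[P2,P3] Q1=[P1] Q2=[]
t=2-4: P2@Q0 runs 2, rem=11, quantum used, demote→Q1. Q0=[P3] Q1=[P1,P2] Q2=[]
t=4-6: P3@Q0 runs 2, rem=2, quantum used, demote→Q1. Q0=[] Q1=[P1,P2,P3] Q2=[]
t=6-8: P1@Q1 runs 2, rem=0, completes. Q0=[] Q1=[P2,P3] Q2=[]
t=8-12: P2@Q1 runs 4, rem=7, quantum used, demote→Q2. Q0=[] Q1=[P3] Q2=[P2]
t=12-14: P3@Q1 runs 2, rem=0, completes. Q0=[] Q1=[] Q2=[P2]
t=14-21: P2@Q2 runs 7, rem=0, completes. Q0=[] Q1=[] Q2=[]

Answer: P1,P3,P2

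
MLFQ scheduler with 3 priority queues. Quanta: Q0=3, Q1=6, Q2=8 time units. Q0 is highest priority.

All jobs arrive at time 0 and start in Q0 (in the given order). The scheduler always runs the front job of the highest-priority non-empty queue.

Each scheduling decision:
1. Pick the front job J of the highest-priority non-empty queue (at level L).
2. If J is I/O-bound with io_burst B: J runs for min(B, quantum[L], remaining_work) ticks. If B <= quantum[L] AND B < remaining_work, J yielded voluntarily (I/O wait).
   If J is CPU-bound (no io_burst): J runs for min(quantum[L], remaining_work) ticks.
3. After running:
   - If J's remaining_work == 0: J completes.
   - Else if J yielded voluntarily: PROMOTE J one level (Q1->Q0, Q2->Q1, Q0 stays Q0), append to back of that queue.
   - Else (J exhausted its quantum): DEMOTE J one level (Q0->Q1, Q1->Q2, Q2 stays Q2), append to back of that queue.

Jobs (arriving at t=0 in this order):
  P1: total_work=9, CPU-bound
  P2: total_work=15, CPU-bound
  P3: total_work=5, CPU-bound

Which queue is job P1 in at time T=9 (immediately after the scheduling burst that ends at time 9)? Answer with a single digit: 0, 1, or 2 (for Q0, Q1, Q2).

t=0-3: P1@Q0 runs 3, rem=6, quantum used, demote→Q1. Q0=[P2,P3] Q1=[P1] Q2=[]
t=3-6: P2@Q0 runs 3, rem=12, quantum used, demote→Q1. Q0=[P3] Q1=[P1,P2] Q2=[]
t=6-9: P3@Q0 runs 3, rem=2, quantum used, demote→Q1. Q0=[] Q1=[P1,P2,P3] Q2=[]
t=9-15: P1@Q1 runs 6, rem=0, completes. Q0=[] Q1=[P2,P3] Q2=[]
t=15-21: P2@Q1 runs 6, rem=6, quantum used, demote→Q2. Q0=[] Q1=[P3] Q2=[P2]
t=21-23: P3@Q1 runs 2, rem=0, completes. Q0=[] Q1=[] Q2=[P2]
t=23-29: P2@Q2 runs 6, rem=0, completes. Q0=[] Q1=[] Q2=[]

Answer: 1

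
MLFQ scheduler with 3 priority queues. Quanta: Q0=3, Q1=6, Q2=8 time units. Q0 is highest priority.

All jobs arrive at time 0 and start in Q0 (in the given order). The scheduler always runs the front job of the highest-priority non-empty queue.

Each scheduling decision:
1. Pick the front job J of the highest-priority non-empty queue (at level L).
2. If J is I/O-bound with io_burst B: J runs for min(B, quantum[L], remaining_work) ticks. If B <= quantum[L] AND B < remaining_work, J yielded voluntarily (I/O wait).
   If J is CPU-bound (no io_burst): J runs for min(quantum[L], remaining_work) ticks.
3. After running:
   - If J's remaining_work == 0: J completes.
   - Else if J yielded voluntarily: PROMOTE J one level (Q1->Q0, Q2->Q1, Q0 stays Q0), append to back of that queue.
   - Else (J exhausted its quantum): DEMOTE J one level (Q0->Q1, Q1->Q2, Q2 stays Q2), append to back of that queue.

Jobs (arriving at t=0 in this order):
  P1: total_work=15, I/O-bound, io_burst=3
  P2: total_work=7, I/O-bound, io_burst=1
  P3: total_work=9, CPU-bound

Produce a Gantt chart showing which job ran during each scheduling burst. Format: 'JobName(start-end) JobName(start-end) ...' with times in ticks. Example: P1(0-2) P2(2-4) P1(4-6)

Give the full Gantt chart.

Answer: P1(0-3) P2(3-4) P3(4-7) P1(7-10) P2(10-11) P1(11-14) P2(14-15) P1(15-18) P2(18-19) P1(19-22) P2(22-23) P2(23-24) P2(24-25) P3(25-31)

Derivation:
t=0-3: P1@Q0 runs 3, rem=12, I/O yield, promote→Q0. Q0=[P2,P3,P1] Q1=[] Q2=[]
t=3-4: P2@Q0 runs 1, rem=6, I/O yield, promote→Q0. Q0=[P3,P1,P2] Q1=[] Q2=[]
t=4-7: P3@Q0 runs 3, rem=6, quantum used, demote→Q1. Q0=[P1,P2] Q1=[P3] Q2=[]
t=7-10: P1@Q0 runs 3, rem=9, I/O yield, promote→Q0. Q0=[P2,P1] Q1=[P3] Q2=[]
t=10-11: P2@Q0 runs 1, rem=5, I/O yield, promote→Q0. Q0=[P1,P2] Q1=[P3] Q2=[]
t=11-14: P1@Q0 runs 3, rem=6, I/O yield, promote→Q0. Q0=[P2,P1] Q1=[P3] Q2=[]
t=14-15: P2@Q0 runs 1, rem=4, I/O yield, promote→Q0. Q0=[P1,P2] Q1=[P3] Q2=[]
t=15-18: P1@Q0 runs 3, rem=3, I/O yield, promote→Q0. Q0=[P2,P1] Q1=[P3] Q2=[]
t=18-19: P2@Q0 runs 1, rem=3, I/O yield, promote→Q0. Q0=[P1,P2] Q1=[P3] Q2=[]
t=19-22: P1@Q0 runs 3, rem=0, completes. Q0=[P2] Q1=[P3] Q2=[]
t=22-23: P2@Q0 runs 1, rem=2, I/O yield, promote→Q0. Q0=[P2] Q1=[P3] Q2=[]
t=23-24: P2@Q0 runs 1, rem=1, I/O yield, promote→Q0. Q0=[P2] Q1=[P3] Q2=[]
t=24-25: P2@Q0 runs 1, rem=0, completes. Q0=[] Q1=[P3] Q2=[]
t=25-31: P3@Q1 runs 6, rem=0, completes. Q0=[] Q1=[] Q2=[]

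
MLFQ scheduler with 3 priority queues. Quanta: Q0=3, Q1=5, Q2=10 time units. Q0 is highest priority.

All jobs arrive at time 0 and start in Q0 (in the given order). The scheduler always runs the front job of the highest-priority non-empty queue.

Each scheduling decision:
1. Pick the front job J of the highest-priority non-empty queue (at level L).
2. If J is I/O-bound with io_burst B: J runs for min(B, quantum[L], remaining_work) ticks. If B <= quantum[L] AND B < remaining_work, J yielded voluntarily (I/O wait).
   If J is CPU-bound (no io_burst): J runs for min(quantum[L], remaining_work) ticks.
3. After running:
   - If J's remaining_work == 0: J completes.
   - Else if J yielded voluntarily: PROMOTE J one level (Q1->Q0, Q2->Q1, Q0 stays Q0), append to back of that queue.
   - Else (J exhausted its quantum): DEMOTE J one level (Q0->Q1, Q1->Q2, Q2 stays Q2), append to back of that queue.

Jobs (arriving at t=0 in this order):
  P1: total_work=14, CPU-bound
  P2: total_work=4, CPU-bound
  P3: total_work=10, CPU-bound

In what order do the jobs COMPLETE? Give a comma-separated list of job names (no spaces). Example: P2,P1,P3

t=0-3: P1@Q0 runs 3, rem=11, quantum used, demote→Q1. Q0=[P2,P3] Q1=[P1] Q2=[]
t=3-6: P2@Q0 runs 3, rem=1, quantum used, demote→Q1. Q0=[P3] Q1=[P1,P2] Q2=[]
t=6-9: P3@Q0 runs 3, rem=7, quantum used, demote→Q1. Q0=[] Q1=[P1,P2,P3] Q2=[]
t=9-14: P1@Q1 runs 5, rem=6, quantum used, demote→Q2. Q0=[] Q1=[P2,P3] Q2=[P1]
t=14-15: P2@Q1 runs 1, rem=0, completes. Q0=[] Q1=[P3] Q2=[P1]
t=15-20: P3@Q1 runs 5, rem=2, quantum used, demote→Q2. Q0=[] Q1=[] Q2=[P1,P3]
t=20-26: P1@Q2 runs 6, rem=0, completes. Q0=[] Q1=[] Q2=[P3]
t=26-28: P3@Q2 runs 2, rem=0, completes. Q0=[] Q1=[] Q2=[]

Answer: P2,P1,P3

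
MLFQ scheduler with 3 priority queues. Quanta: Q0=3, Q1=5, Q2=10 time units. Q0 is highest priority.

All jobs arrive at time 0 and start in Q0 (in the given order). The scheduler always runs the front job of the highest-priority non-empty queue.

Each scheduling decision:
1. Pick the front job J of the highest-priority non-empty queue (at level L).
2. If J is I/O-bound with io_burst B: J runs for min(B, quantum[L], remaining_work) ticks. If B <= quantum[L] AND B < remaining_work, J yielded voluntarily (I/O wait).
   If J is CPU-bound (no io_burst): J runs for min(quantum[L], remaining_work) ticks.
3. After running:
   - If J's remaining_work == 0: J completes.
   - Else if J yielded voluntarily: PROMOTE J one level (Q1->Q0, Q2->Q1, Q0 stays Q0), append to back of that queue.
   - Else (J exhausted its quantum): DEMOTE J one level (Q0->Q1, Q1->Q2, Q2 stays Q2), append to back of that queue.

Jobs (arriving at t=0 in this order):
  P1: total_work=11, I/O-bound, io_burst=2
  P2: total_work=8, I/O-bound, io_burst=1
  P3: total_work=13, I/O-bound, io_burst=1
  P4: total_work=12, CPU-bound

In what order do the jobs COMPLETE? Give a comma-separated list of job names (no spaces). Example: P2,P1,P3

Answer: P1,P2,P3,P4

Derivation:
t=0-2: P1@Q0 runs 2, rem=9, I/O yield, promote→Q0. Q0=[P2,P3,P4,P1] Q1=[] Q2=[]
t=2-3: P2@Q0 runs 1, rem=7, I/O yield, promote→Q0. Q0=[P3,P4,P1,P2] Q1=[] Q2=[]
t=3-4: P3@Q0 runs 1, rem=12, I/O yield, promote→Q0. Q0=[P4,P1,P2,P3] Q1=[] Q2=[]
t=4-7: P4@Q0 runs 3, rem=9, quantum used, demote→Q1. Q0=[P1,P2,P3] Q1=[P4] Q2=[]
t=7-9: P1@Q0 runs 2, rem=7, I/O yield, promote→Q0. Q0=[P2,P3,P1] Q1=[P4] Q2=[]
t=9-10: P2@Q0 runs 1, rem=6, I/O yield, promote→Q0. Q0=[P3,P1,P2] Q1=[P4] Q2=[]
t=10-11: P3@Q0 runs 1, rem=11, I/O yield, promote→Q0. Q0=[P1,P2,P3] Q1=[P4] Q2=[]
t=11-13: P1@Q0 runs 2, rem=5, I/O yield, promote→Q0. Q0=[P2,P3,P1] Q1=[P4] Q2=[]
t=13-14: P2@Q0 runs 1, rem=5, I/O yield, promote→Q0. Q0=[P3,P1,P2] Q1=[P4] Q2=[]
t=14-15: P3@Q0 runs 1, rem=10, I/O yield, promote→Q0. Q0=[P1,P2,P3] Q1=[P4] Q2=[]
t=15-17: P1@Q0 runs 2, rem=3, I/O yield, promote→Q0. Q0=[P2,P3,P1] Q1=[P4] Q2=[]
t=17-18: P2@Q0 runs 1, rem=4, I/O yield, promote→Q0. Q0=[P3,P1,P2] Q1=[P4] Q2=[]
t=18-19: P3@Q0 runs 1, rem=9, I/O yield, promote→Q0. Q0=[P1,P2,P3] Q1=[P4] Q2=[]
t=19-21: P1@Q0 runs 2, rem=1, I/O yield, promote→Q0. Q0=[P2,P3,P1] Q1=[P4] Q2=[]
t=21-22: P2@Q0 runs 1, rem=3, I/O yield, promote→Q0. Q0=[P3,P1,P2] Q1=[P4] Q2=[]
t=22-23: P3@Q0 runs 1, rem=8, I/O yield, promote→Q0. Q0=[P1,P2,P3] Q1=[P4] Q2=[]
t=23-24: P1@Q0 runs 1, rem=0, completes. Q0=[P2,P3] Q1=[P4] Q2=[]
t=24-25: P2@Q0 runs 1, rem=2, I/O yield, promote→Q0. Q0=[P3,P2] Q1=[P4] Q2=[]
t=25-26: P3@Q0 runs 1, rem=7, I/O yield, promote→Q0. Q0=[P2,P3] Q1=[P4] Q2=[]
t=26-27: P2@Q0 runs 1, rem=1, I/O yield, promote→Q0. Q0=[P3,P2] Q1=[P4] Q2=[]
t=27-28: P3@Q0 runs 1, rem=6, I/O yield, promote→Q0. Q0=[P2,P3] Q1=[P4] Q2=[]
t=28-29: P2@Q0 runs 1, rem=0, completes. Q0=[P3] Q1=[P4] Q2=[]
t=29-30: P3@Q0 runs 1, rem=5, I/O yield, promote→Q0. Q0=[P3] Q1=[P4] Q2=[]
t=30-31: P3@Q0 runs 1, rem=4, I/O yield, promote→Q0. Q0=[P3] Q1=[P4] Q2=[]
t=31-32: P3@Q0 runs 1, rem=3, I/O yield, promote→Q0. Q0=[P3] Q1=[P4] Q2=[]
t=32-33: P3@Q0 runs 1, rem=2, I/O yield, promote→Q0. Q0=[P3] Q1=[P4] Q2=[]
t=33-34: P3@Q0 runs 1, rem=1, I/O yield, promote→Q0. Q0=[P3] Q1=[P4] Q2=[]
t=34-35: P3@Q0 runs 1, rem=0, completes. Q0=[] Q1=[P4] Q2=[]
t=35-40: P4@Q1 runs 5, rem=4, quantum used, demote→Q2. Q0=[] Q1=[] Q2=[P4]
t=40-44: P4@Q2 runs 4, rem=0, completes. Q0=[] Q1=[] Q2=[]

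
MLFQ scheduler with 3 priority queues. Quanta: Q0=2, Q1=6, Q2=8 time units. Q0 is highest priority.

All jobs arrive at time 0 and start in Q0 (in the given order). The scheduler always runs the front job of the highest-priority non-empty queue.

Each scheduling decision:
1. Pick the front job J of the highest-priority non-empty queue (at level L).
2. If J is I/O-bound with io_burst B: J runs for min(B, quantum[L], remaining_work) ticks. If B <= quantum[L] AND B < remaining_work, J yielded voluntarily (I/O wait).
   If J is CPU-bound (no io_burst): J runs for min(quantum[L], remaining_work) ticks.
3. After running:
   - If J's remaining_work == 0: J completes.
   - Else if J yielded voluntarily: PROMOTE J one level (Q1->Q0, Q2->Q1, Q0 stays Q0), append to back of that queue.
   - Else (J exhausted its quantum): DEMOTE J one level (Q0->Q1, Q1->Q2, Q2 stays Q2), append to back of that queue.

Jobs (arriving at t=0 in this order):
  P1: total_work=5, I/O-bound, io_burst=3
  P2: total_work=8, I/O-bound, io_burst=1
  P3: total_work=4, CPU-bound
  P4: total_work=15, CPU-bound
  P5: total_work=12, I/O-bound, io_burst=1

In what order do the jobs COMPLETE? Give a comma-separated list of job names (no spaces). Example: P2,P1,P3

t=0-2: P1@Q0 runs 2, rem=3, quantum used, demote→Q1. Q0=[P2,P3,P4,P5] Q1=[P1] Q2=[]
t=2-3: P2@Q0 runs 1, rem=7, I/O yield, promote→Q0. Q0=[P3,P4,P5,P2] Q1=[P1] Q2=[]
t=3-5: P3@Q0 runs 2, rem=2, quantum used, demote→Q1. Q0=[P4,P5,P2] Q1=[P1,P3] Q2=[]
t=5-7: P4@Q0 runs 2, rem=13, quantum used, demote→Q1. Q0=[P5,P2] Q1=[P1,P3,P4] Q2=[]
t=7-8: P5@Q0 runs 1, rem=11, I/O yield, promote→Q0. Q0=[P2,P5] Q1=[P1,P3,P4] Q2=[]
t=8-9: P2@Q0 runs 1, rem=6, I/O yield, promote→Q0. Q0=[P5,P2] Q1=[P1,P3,P4] Q2=[]
t=9-10: P5@Q0 runs 1, rem=10, I/O yield, promote→Q0. Q0=[P2,P5] Q1=[P1,P3,P4] Q2=[]
t=10-11: P2@Q0 runs 1, rem=5, I/O yield, promote→Q0. Q0=[P5,P2] Q1=[P1,P3,P4] Q2=[]
t=11-12: P5@Q0 runs 1, rem=9, I/O yield, promote→Q0. Q0=[P2,P5] Q1=[P1,P3,P4] Q2=[]
t=12-13: P2@Q0 runs 1, rem=4, I/O yield, promote→Q0. Q0=[P5,P2] Q1=[P1,P3,P4] Q2=[]
t=13-14: P5@Q0 runs 1, rem=8, I/O yield, promote→Q0. Q0=[P2,P5] Q1=[P1,P3,P4] Q2=[]
t=14-15: P2@Q0 runs 1, rem=3, I/O yield, promote→Q0. Q0=[P5,P2] Q1=[P1,P3,P4] Q2=[]
t=15-16: P5@Q0 runs 1, rem=7, I/O yield, promote→Q0. Q0=[P2,P5] Q1=[P1,P3,P4] Q2=[]
t=16-17: P2@Q0 runs 1, rem=2, I/O yield, promote→Q0. Q0=[P5,P2] Q1=[P1,P3,P4] Q2=[]
t=17-18: P5@Q0 runs 1, rem=6, I/O yield, promote→Q0. Q0=[P2,P5] Q1=[P1,P3,P4] Q2=[]
t=18-19: P2@Q0 runs 1, rem=1, I/O yield, promote→Q0. Q0=[P5,P2] Q1=[P1,P3,P4] Q2=[]
t=19-20: P5@Q0 runs 1, rem=5, I/O yield, promote→Q0. Q0=[P2,P5] Q1=[P1,P3,P4] Q2=[]
t=20-21: P2@Q0 runs 1, rem=0, completes. Q0=[P5] Q1=[P1,P3,P4] Q2=[]
t=21-22: P5@Q0 runs 1, rem=4, I/O yield, promote→Q0. Q0=[P5] Q1=[P1,P3,P4] Q2=[]
t=22-23: P5@Q0 runs 1, rem=3, I/O yield, promote→Q0. Q0=[P5] Q1=[P1,P3,P4] Q2=[]
t=23-24: P5@Q0 runs 1, rem=2, I/O yield, promote→Q0. Q0=[P5] Q1=[P1,P3,P4] Q2=[]
t=24-25: P5@Q0 runs 1, rem=1, I/O yield, promote→Q0. Q0=[P5] Q1=[P1,P3,P4] Q2=[]
t=25-26: P5@Q0 runs 1, rem=0, completes. Q0=[] Q1=[P1,P3,P4] Q2=[]
t=26-29: P1@Q1 runs 3, rem=0, completes. Q0=[] Q1=[P3,P4] Q2=[]
t=29-31: P3@Q1 runs 2, rem=0, completes. Q0=[] Q1=[P4] Q2=[]
t=31-37: P4@Q1 runs 6, rem=7, quantum used, demote→Q2. Q0=[] Q1=[] Q2=[P4]
t=37-44: P4@Q2 runs 7, rem=0, completes. Q0=[] Q1=[] Q2=[]

Answer: P2,P5,P1,P3,P4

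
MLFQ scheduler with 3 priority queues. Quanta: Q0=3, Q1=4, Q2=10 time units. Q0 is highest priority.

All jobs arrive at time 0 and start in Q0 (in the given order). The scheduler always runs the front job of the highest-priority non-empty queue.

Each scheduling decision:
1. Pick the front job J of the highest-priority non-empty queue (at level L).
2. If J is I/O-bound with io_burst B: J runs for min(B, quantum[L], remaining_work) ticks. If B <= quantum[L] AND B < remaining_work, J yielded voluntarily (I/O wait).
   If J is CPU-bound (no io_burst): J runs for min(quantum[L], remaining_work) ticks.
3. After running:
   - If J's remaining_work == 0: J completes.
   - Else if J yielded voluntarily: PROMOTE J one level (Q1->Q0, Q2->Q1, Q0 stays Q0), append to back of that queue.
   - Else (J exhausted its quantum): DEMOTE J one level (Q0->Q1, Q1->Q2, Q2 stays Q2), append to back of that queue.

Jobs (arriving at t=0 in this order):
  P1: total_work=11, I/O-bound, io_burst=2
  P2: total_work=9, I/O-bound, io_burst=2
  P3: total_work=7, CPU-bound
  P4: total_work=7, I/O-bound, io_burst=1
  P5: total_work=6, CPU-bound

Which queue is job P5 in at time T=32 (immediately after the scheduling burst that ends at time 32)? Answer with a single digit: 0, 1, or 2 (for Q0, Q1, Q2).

Answer: 1

Derivation:
t=0-2: P1@Q0 runs 2, rem=9, I/O yield, promote→Q0. Q0=[P2,P3,P4,P5,P1] Q1=[] Q2=[]
t=2-4: P2@Q0 runs 2, rem=7, I/O yield, promote→Q0. Q0=[P3,P4,P5,P1,P2] Q1=[] Q2=[]
t=4-7: P3@Q0 runs 3, rem=4, quantum used, demote→Q1. Q0=[P4,P5,P1,P2] Q1=[P3] Q2=[]
t=7-8: P4@Q0 runs 1, rem=6, I/O yield, promote→Q0. Q0=[P5,P1,P2,P4] Q1=[P3] Q2=[]
t=8-11: P5@Q0 runs 3, rem=3, quantum used, demote→Q1. Q0=[P1,P2,P4] Q1=[P3,P5] Q2=[]
t=11-13: P1@Q0 runs 2, rem=7, I/O yield, promote→Q0. Q0=[P2,P4,P1] Q1=[P3,P5] Q2=[]
t=13-15: P2@Q0 runs 2, rem=5, I/O yield, promote→Q0. Q0=[P4,P1,P2] Q1=[P3,P5] Q2=[]
t=15-16: P4@Q0 runs 1, rem=5, I/O yield, promote→Q0. Q0=[P1,P2,P4] Q1=[P3,P5] Q2=[]
t=16-18: P1@Q0 runs 2, rem=5, I/O yield, promote→Q0. Q0=[P2,P4,P1] Q1=[P3,P5] Q2=[]
t=18-20: P2@Q0 runs 2, rem=3, I/O yield, promote→Q0. Q0=[P4,P1,P2] Q1=[P3,P5] Q2=[]
t=20-21: P4@Q0 runs 1, rem=4, I/O yield, promote→Q0. Q0=[P1,P2,P4] Q1=[P3,P5] Q2=[]
t=21-23: P1@Q0 runs 2, rem=3, I/O yield, promote→Q0. Q0=[P2,P4,P1] Q1=[P3,P5] Q2=[]
t=23-25: P2@Q0 runs 2, rem=1, I/O yield, promote→Q0. Q0=[P4,P1,P2] Q1=[P3,P5] Q2=[]
t=25-26: P4@Q0 runs 1, rem=3, I/O yield, promote→Q0. Q0=[P1,P2,P4] Q1=[P3,P5] Q2=[]
t=26-28: P1@Q0 runs 2, rem=1, I/O yield, promote→Q0. Q0=[P2,P4,P1] Q1=[P3,P5] Q2=[]
t=28-29: P2@Q0 runs 1, rem=0, completes. Q0=[P4,P1] Q1=[P3,P5] Q2=[]
t=29-30: P4@Q0 runs 1, rem=2, I/O yield, promote→Q0. Q0=[P1,P4] Q1=[P3,P5] Q2=[]
t=30-31: P1@Q0 runs 1, rem=0, completes. Q0=[P4] Q1=[P3,P5] Q2=[]
t=31-32: P4@Q0 runs 1, rem=1, I/O yield, promote→Q0. Q0=[P4] Q1=[P3,P5] Q2=[]
t=32-33: P4@Q0 runs 1, rem=0, completes. Q0=[] Q1=[P3,P5] Q2=[]
t=33-37: P3@Q1 runs 4, rem=0, completes. Q0=[] Q1=[P5] Q2=[]
t=37-40: P5@Q1 runs 3, rem=0, completes. Q0=[] Q1=[] Q2=[]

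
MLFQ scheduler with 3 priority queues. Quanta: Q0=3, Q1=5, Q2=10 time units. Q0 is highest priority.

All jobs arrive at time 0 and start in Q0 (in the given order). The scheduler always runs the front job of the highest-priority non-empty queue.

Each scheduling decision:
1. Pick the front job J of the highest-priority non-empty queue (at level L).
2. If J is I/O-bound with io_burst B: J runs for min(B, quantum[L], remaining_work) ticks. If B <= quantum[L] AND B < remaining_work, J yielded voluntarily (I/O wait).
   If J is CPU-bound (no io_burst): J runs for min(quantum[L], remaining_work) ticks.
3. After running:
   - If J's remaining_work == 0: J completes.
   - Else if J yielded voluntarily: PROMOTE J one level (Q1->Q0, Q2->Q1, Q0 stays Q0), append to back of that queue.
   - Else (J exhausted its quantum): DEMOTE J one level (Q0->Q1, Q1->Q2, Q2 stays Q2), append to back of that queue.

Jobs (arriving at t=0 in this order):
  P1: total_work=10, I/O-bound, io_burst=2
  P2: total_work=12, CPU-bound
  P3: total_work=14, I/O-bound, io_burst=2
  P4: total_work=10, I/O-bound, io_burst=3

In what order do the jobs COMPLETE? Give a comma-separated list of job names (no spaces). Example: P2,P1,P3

t=0-2: P1@Q0 runs 2, rem=8, I/O yield, promote→Q0. Q0=[P2,P3,P4,P1] Q1=[] Q2=[]
t=2-5: P2@Q0 runs 3, rem=9, quantum used, demote→Q1. Q0=[P3,P4,P1] Q1=[P2] Q2=[]
t=5-7: P3@Q0 runs 2, rem=12, I/O yield, promote→Q0. Q0=[P4,P1,P3] Q1=[P2] Q2=[]
t=7-10: P4@Q0 runs 3, rem=7, I/O yield, promote→Q0. Q0=[P1,P3,P4] Q1=[P2] Q2=[]
t=10-12: P1@Q0 runs 2, rem=6, I/O yield, promote→Q0. Q0=[P3,P4,P1] Q1=[P2] Q2=[]
t=12-14: P3@Q0 runs 2, rem=10, I/O yield, promote→Q0. Q0=[P4,P1,P3] Q1=[P2] Q2=[]
t=14-17: P4@Q0 runs 3, rem=4, I/O yield, promote→Q0. Q0=[P1,P3,P4] Q1=[P2] Q2=[]
t=17-19: P1@Q0 runs 2, rem=4, I/O yield, promote→Q0. Q0=[P3,P4,P1] Q1=[P2] Q2=[]
t=19-21: P3@Q0 runs 2, rem=8, I/O yield, promote→Q0. Q0=[P4,P1,P3] Q1=[P2] Q2=[]
t=21-24: P4@Q0 runs 3, rem=1, I/O yield, promote→Q0. Q0=[P1,P3,P4] Q1=[P2] Q2=[]
t=24-26: P1@Q0 runs 2, rem=2, I/O yield, promote→Q0. Q0=[P3,P4,P1] Q1=[P2] Q2=[]
t=26-28: P3@Q0 runs 2, rem=6, I/O yield, promote→Q0. Q0=[P4,P1,P3] Q1=[P2] Q2=[]
t=28-29: P4@Q0 runs 1, rem=0, completes. Q0=[P1,P3] Q1=[P2] Q2=[]
t=29-31: P1@Q0 runs 2, rem=0, completes. Q0=[P3] Q1=[P2] Q2=[]
t=31-33: P3@Q0 runs 2, rem=4, I/O yield, promote→Q0. Q0=[P3] Q1=[P2] Q2=[]
t=33-35: P3@Q0 runs 2, rem=2, I/O yield, promote→Q0. Q0=[P3] Q1=[P2] Q2=[]
t=35-37: P3@Q0 runs 2, rem=0, completes. Q0=[] Q1=[P2] Q2=[]
t=37-42: P2@Q1 runs 5, rem=4, quantum used, demote→Q2. Q0=[] Q1=[] Q2=[P2]
t=42-46: P2@Q2 runs 4, rem=0, completes. Q0=[] Q1=[] Q2=[]

Answer: P4,P1,P3,P2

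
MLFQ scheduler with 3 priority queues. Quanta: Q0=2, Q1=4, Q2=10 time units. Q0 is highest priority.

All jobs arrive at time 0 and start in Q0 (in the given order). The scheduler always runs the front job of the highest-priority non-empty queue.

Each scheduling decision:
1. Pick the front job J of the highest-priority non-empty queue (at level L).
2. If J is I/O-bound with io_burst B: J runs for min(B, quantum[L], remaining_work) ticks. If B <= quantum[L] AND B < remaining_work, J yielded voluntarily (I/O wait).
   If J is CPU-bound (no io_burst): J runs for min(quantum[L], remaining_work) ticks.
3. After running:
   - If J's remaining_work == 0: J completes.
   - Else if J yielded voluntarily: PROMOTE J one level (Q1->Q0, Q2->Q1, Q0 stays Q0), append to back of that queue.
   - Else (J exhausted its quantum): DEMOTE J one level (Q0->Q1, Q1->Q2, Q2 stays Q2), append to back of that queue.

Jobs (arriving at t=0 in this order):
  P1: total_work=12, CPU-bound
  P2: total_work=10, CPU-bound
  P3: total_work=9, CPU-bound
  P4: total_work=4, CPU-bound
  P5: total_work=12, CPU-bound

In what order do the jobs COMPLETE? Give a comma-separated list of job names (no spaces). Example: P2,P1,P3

t=0-2: P1@Q0 runs 2, rem=10, quantum used, demote→Q1. Q0=[P2,P3,P4,P5] Q1=[P1] Q2=[]
t=2-4: P2@Q0 runs 2, rem=8, quantum used, demote→Q1. Q0=[P3,P4,P5] Q1=[P1,P2] Q2=[]
t=4-6: P3@Q0 runs 2, rem=7, quantum used, demote→Q1. Q0=[P4,P5] Q1=[P1,P2,P3] Q2=[]
t=6-8: P4@Q0 runs 2, rem=2, quantum used, demote→Q1. Q0=[P5] Q1=[P1,P2,P3,P4] Q2=[]
t=8-10: P5@Q0 runs 2, rem=10, quantum used, demote→Q1. Q0=[] Q1=[P1,P2,P3,P4,P5] Q2=[]
t=10-14: P1@Q1 runs 4, rem=6, quantum used, demote→Q2. Q0=[] Q1=[P2,P3,P4,P5] Q2=[P1]
t=14-18: P2@Q1 runs 4, rem=4, quantum used, demote→Q2. Q0=[] Q1=[P3,P4,P5] Q2=[P1,P2]
t=18-22: P3@Q1 runs 4, rem=3, quantum used, demote→Q2. Q0=[] Q1=[P4,P5] Q2=[P1,P2,P3]
t=22-24: P4@Q1 runs 2, rem=0, completes. Q0=[] Q1=[P5] Q2=[P1,P2,P3]
t=24-28: P5@Q1 runs 4, rem=6, quantum used, demote→Q2. Q0=[] Q1=[] Q2=[P1,P2,P3,P5]
t=28-34: P1@Q2 runs 6, rem=0, completes. Q0=[] Q1=[] Q2=[P2,P3,P5]
t=34-38: P2@Q2 runs 4, rem=0, completes. Q0=[] Q1=[] Q2=[P3,P5]
t=38-41: P3@Q2 runs 3, rem=0, completes. Q0=[] Q1=[] Q2=[P5]
t=41-47: P5@Q2 runs 6, rem=0, completes. Q0=[] Q1=[] Q2=[]

Answer: P4,P1,P2,P3,P5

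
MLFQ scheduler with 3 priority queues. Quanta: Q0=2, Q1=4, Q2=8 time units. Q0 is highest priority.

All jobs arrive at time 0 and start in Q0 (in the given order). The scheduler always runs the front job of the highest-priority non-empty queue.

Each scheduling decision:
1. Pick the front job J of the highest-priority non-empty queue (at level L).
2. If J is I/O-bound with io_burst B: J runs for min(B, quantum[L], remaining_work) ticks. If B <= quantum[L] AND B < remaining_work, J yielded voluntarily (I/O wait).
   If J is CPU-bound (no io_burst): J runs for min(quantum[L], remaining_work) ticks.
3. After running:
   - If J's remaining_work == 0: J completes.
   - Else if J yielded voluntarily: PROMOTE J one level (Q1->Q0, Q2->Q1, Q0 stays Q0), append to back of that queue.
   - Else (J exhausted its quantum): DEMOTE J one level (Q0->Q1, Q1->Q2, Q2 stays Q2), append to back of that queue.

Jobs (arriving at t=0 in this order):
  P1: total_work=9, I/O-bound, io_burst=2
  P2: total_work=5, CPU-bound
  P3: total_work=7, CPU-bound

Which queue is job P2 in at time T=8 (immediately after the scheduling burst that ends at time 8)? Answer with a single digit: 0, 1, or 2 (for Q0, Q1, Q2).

Answer: 1

Derivation:
t=0-2: P1@Q0 runs 2, rem=7, I/O yield, promote→Q0. Q0=[P2,P3,P1] Q1=[] Q2=[]
t=2-4: P2@Q0 runs 2, rem=3, quantum used, demote→Q1. Q0=[P3,P1] Q1=[P2] Q2=[]
t=4-6: P3@Q0 runs 2, rem=5, quantum used, demote→Q1. Q0=[P1] Q1=[P2,P3] Q2=[]
t=6-8: P1@Q0 runs 2, rem=5, I/O yield, promote→Q0. Q0=[P1] Q1=[P2,P3] Q2=[]
t=8-10: P1@Q0 runs 2, rem=3, I/O yield, promote→Q0. Q0=[P1] Q1=[P2,P3] Q2=[]
t=10-12: P1@Q0 runs 2, rem=1, I/O yield, promote→Q0. Q0=[P1] Q1=[P2,P3] Q2=[]
t=12-13: P1@Q0 runs 1, rem=0, completes. Q0=[] Q1=[P2,P3] Q2=[]
t=13-16: P2@Q1 runs 3, rem=0, completes. Q0=[] Q1=[P3] Q2=[]
t=16-20: P3@Q1 runs 4, rem=1, quantum used, demote→Q2. Q0=[] Q1=[] Q2=[P3]
t=20-21: P3@Q2 runs 1, rem=0, completes. Q0=[] Q1=[] Q2=[]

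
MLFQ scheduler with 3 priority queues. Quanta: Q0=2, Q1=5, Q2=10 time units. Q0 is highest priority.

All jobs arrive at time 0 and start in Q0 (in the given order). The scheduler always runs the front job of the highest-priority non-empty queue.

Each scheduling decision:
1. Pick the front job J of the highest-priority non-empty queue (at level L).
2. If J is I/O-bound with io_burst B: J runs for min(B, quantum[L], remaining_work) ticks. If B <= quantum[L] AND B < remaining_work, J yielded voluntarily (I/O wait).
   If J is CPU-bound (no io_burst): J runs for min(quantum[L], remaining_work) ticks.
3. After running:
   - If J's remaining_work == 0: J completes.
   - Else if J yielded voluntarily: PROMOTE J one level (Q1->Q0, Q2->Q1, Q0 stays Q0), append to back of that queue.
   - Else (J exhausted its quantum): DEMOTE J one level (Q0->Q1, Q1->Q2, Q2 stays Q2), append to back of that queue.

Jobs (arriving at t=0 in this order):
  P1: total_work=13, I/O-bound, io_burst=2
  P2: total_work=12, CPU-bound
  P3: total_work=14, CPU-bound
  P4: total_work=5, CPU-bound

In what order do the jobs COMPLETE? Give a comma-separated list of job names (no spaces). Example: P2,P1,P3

t=0-2: P1@Q0 runs 2, rem=11, I/O yield, promote→Q0. Q0=[P2,P3,P4,P1] Q1=[] Q2=[]
t=2-4: P2@Q0 runs 2, rem=10, quantum used, demote→Q1. Q0=[P3,P4,P1] Q1=[P2] Q2=[]
t=4-6: P3@Q0 runs 2, rem=12, quantum used, demote→Q1. Q0=[P4,P1] Q1=[P2,P3] Q2=[]
t=6-8: P4@Q0 runs 2, rem=3, quantum used, demote→Q1. Q0=[P1] Q1=[P2,P3,P4] Q2=[]
t=8-10: P1@Q0 runs 2, rem=9, I/O yield, promote→Q0. Q0=[P1] Q1=[P2,P3,P4] Q2=[]
t=10-12: P1@Q0 runs 2, rem=7, I/O yield, promote→Q0. Q0=[P1] Q1=[P2,P3,P4] Q2=[]
t=12-14: P1@Q0 runs 2, rem=5, I/O yield, promote→Q0. Q0=[P1] Q1=[P2,P3,P4] Q2=[]
t=14-16: P1@Q0 runs 2, rem=3, I/O yield, promote→Q0. Q0=[P1] Q1=[P2,P3,P4] Q2=[]
t=16-18: P1@Q0 runs 2, rem=1, I/O yield, promote→Q0. Q0=[P1] Q1=[P2,P3,P4] Q2=[]
t=18-19: P1@Q0 runs 1, rem=0, completes. Q0=[] Q1=[P2,P3,P4] Q2=[]
t=19-24: P2@Q1 runs 5, rem=5, quantum used, demote→Q2. Q0=[] Q1=[P3,P4] Q2=[P2]
t=24-29: P3@Q1 runs 5, rem=7, quantum used, demote→Q2. Q0=[] Q1=[P4] Q2=[P2,P3]
t=29-32: P4@Q1 runs 3, rem=0, completes. Q0=[] Q1=[] Q2=[P2,P3]
t=32-37: P2@Q2 runs 5, rem=0, completes. Q0=[] Q1=[] Q2=[P3]
t=37-44: P3@Q2 runs 7, rem=0, completes. Q0=[] Q1=[] Q2=[]

Answer: P1,P4,P2,P3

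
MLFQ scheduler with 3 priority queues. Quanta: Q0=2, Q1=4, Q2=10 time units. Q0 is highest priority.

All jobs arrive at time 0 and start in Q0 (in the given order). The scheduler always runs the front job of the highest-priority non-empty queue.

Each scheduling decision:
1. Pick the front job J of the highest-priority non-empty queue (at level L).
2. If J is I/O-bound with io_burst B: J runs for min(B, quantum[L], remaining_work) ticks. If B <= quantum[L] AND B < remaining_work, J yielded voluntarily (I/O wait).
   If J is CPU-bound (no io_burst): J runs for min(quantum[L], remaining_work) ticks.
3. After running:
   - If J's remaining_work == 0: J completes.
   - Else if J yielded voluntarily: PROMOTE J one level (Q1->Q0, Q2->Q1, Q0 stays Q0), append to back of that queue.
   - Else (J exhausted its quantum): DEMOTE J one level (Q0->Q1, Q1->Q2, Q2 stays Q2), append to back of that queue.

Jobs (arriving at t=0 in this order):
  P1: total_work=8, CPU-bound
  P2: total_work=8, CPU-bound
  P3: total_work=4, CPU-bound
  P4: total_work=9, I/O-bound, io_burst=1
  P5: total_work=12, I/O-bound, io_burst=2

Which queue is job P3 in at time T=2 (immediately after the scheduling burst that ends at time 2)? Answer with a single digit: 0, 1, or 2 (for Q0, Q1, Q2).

Answer: 0

Derivation:
t=0-2: P1@Q0 runs 2, rem=6, quantum used, demote→Q1. Q0=[P2,P3,P4,P5] Q1=[P1] Q2=[]
t=2-4: P2@Q0 runs 2, rem=6, quantum used, demote→Q1. Q0=[P3,P4,P5] Q1=[P1,P2] Q2=[]
t=4-6: P3@Q0 runs 2, rem=2, quantum used, demote→Q1. Q0=[P4,P5] Q1=[P1,P2,P3] Q2=[]
t=6-7: P4@Q0 runs 1, rem=8, I/O yield, promote→Q0. Q0=[P5,P4] Q1=[P1,P2,P3] Q2=[]
t=7-9: P5@Q0 runs 2, rem=10, I/O yield, promote→Q0. Q0=[P4,P5] Q1=[P1,P2,P3] Q2=[]
t=9-10: P4@Q0 runs 1, rem=7, I/O yield, promote→Q0. Q0=[P5,P4] Q1=[P1,P2,P3] Q2=[]
t=10-12: P5@Q0 runs 2, rem=8, I/O yield, promote→Q0. Q0=[P4,P5] Q1=[P1,P2,P3] Q2=[]
t=12-13: P4@Q0 runs 1, rem=6, I/O yield, promote→Q0. Q0=[P5,P4] Q1=[P1,P2,P3] Q2=[]
t=13-15: P5@Q0 runs 2, rem=6, I/O yield, promote→Q0. Q0=[P4,P5] Q1=[P1,P2,P3] Q2=[]
t=15-16: P4@Q0 runs 1, rem=5, I/O yield, promote→Q0. Q0=[P5,P4] Q1=[P1,P2,P3] Q2=[]
t=16-18: P5@Q0 runs 2, rem=4, I/O yield, promote→Q0. Q0=[P4,P5] Q1=[P1,P2,P3] Q2=[]
t=18-19: P4@Q0 runs 1, rem=4, I/O yield, promote→Q0. Q0=[P5,P4] Q1=[P1,P2,P3] Q2=[]
t=19-21: P5@Q0 runs 2, rem=2, I/O yield, promote→Q0. Q0=[P4,P5] Q1=[P1,P2,P3] Q2=[]
t=21-22: P4@Q0 runs 1, rem=3, I/O yield, promote→Q0. Q0=[P5,P4] Q1=[P1,P2,P3] Q2=[]
t=22-24: P5@Q0 runs 2, rem=0, completes. Q0=[P4] Q1=[P1,P2,P3] Q2=[]
t=24-25: P4@Q0 runs 1, rem=2, I/O yield, promote→Q0. Q0=[P4] Q1=[P1,P2,P3] Q2=[]
t=25-26: P4@Q0 runs 1, rem=1, I/O yield, promote→Q0. Q0=[P4] Q1=[P1,P2,P3] Q2=[]
t=26-27: P4@Q0 runs 1, rem=0, completes. Q0=[] Q1=[P1,P2,P3] Q2=[]
t=27-31: P1@Q1 runs 4, rem=2, quantum used, demote→Q2. Q0=[] Q1=[P2,P3] Q2=[P1]
t=31-35: P2@Q1 runs 4, rem=2, quantum used, demote→Q2. Q0=[] Q1=[P3] Q2=[P1,P2]
t=35-37: P3@Q1 runs 2, rem=0, completes. Q0=[] Q1=[] Q2=[P1,P2]
t=37-39: P1@Q2 runs 2, rem=0, completes. Q0=[] Q1=[] Q2=[P2]
t=39-41: P2@Q2 runs 2, rem=0, completes. Q0=[] Q1=[] Q2=[]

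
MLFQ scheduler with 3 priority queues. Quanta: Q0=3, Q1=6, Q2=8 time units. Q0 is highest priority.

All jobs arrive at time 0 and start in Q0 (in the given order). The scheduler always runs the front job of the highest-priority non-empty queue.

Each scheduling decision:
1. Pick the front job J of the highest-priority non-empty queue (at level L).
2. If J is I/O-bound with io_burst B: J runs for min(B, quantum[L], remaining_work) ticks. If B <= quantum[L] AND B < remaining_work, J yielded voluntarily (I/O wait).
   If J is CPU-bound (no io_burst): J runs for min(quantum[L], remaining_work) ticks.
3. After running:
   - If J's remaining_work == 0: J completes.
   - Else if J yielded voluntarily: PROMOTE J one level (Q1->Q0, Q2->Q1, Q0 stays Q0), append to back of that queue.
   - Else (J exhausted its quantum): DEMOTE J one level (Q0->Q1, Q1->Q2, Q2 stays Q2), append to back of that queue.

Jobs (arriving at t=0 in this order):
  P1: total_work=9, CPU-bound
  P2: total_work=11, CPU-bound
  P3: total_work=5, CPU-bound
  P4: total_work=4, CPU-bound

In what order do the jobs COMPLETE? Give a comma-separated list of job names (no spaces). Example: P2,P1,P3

Answer: P1,P3,P4,P2

Derivation:
t=0-3: P1@Q0 runs 3, rem=6, quantum used, demote→Q1. Q0=[P2,P3,P4] Q1=[P1] Q2=[]
t=3-6: P2@Q0 runs 3, rem=8, quantum used, demote→Q1. Q0=[P3,P4] Q1=[P1,P2] Q2=[]
t=6-9: P3@Q0 runs 3, rem=2, quantum used, demote→Q1. Q0=[P4] Q1=[P1,P2,P3] Q2=[]
t=9-12: P4@Q0 runs 3, rem=1, quantum used, demote→Q1. Q0=[] Q1=[P1,P2,P3,P4] Q2=[]
t=12-18: P1@Q1 runs 6, rem=0, completes. Q0=[] Q1=[P2,P3,P4] Q2=[]
t=18-24: P2@Q1 runs 6, rem=2, quantum used, demote→Q2. Q0=[] Q1=[P3,P4] Q2=[P2]
t=24-26: P3@Q1 runs 2, rem=0, completes. Q0=[] Q1=[P4] Q2=[P2]
t=26-27: P4@Q1 runs 1, rem=0, completes. Q0=[] Q1=[] Q2=[P2]
t=27-29: P2@Q2 runs 2, rem=0, completes. Q0=[] Q1=[] Q2=[]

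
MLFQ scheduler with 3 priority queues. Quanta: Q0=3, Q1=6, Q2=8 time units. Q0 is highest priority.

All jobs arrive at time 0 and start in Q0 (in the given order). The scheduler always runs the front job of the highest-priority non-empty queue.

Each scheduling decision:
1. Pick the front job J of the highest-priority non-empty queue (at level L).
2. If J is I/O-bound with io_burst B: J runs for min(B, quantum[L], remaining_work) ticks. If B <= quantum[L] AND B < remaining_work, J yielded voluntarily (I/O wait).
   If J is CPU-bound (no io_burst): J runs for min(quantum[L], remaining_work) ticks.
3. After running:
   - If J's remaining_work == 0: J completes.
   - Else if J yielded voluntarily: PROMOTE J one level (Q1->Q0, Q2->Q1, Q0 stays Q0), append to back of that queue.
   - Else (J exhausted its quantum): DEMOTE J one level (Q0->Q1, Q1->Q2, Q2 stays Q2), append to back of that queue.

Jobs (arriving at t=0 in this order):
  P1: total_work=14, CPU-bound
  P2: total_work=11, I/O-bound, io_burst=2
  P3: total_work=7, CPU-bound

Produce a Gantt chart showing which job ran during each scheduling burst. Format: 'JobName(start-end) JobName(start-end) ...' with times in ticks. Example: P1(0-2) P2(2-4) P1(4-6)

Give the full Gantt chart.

Answer: P1(0-3) P2(3-5) P3(5-8) P2(8-10) P2(10-12) P2(12-14) P2(14-16) P2(16-17) P1(17-23) P3(23-27) P1(27-32)

Derivation:
t=0-3: P1@Q0 runs 3, rem=11, quantum used, demote→Q1. Q0=[P2,P3] Q1=[P1] Q2=[]
t=3-5: P2@Q0 runs 2, rem=9, I/O yield, promote→Q0. Q0=[P3,P2] Q1=[P1] Q2=[]
t=5-8: P3@Q0 runs 3, rem=4, quantum used, demote→Q1. Q0=[P2] Q1=[P1,P3] Q2=[]
t=8-10: P2@Q0 runs 2, rem=7, I/O yield, promote→Q0. Q0=[P2] Q1=[P1,P3] Q2=[]
t=10-12: P2@Q0 runs 2, rem=5, I/O yield, promote→Q0. Q0=[P2] Q1=[P1,P3] Q2=[]
t=12-14: P2@Q0 runs 2, rem=3, I/O yield, promote→Q0. Q0=[P2] Q1=[P1,P3] Q2=[]
t=14-16: P2@Q0 runs 2, rem=1, I/O yield, promote→Q0. Q0=[P2] Q1=[P1,P3] Q2=[]
t=16-17: P2@Q0 runs 1, rem=0, completes. Q0=[] Q1=[P1,P3] Q2=[]
t=17-23: P1@Q1 runs 6, rem=5, quantum used, demote→Q2. Q0=[] Q1=[P3] Q2=[P1]
t=23-27: P3@Q1 runs 4, rem=0, completes. Q0=[] Q1=[] Q2=[P1]
t=27-32: P1@Q2 runs 5, rem=0, completes. Q0=[] Q1=[] Q2=[]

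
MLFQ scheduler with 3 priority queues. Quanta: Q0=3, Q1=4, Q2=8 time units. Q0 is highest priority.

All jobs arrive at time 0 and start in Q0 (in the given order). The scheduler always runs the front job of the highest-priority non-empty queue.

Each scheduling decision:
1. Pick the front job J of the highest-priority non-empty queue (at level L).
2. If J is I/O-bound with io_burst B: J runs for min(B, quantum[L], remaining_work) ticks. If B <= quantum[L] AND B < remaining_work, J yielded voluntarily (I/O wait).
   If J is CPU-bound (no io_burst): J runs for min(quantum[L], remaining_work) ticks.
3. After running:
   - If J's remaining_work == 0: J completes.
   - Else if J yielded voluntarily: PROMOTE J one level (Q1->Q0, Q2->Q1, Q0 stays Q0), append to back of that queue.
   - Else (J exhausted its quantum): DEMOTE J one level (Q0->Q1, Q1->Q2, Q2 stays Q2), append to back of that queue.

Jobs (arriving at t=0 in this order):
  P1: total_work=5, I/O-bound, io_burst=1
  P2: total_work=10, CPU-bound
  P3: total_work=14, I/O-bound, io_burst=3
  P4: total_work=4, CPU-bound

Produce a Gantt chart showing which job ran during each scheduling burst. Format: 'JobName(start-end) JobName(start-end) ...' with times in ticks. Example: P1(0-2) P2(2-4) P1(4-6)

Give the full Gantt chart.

t=0-1: P1@Q0 runs 1, rem=4, I/O yield, promote→Q0. Q0=[P2,P3,P4,P1] Q1=[] Q2=[]
t=1-4: P2@Q0 runs 3, rem=7, quantum used, demote→Q1. Q0=[P3,P4,P1] Q1=[P2] Q2=[]
t=4-7: P3@Q0 runs 3, rem=11, I/O yield, promote→Q0. Q0=[P4,P1,P3] Q1=[P2] Q2=[]
t=7-10: P4@Q0 runs 3, rem=1, quantum used, demote→Q1. Q0=[P1,P3] Q1=[P2,P4] Q2=[]
t=10-11: P1@Q0 runs 1, rem=3, I/O yield, promote→Q0. Q0=[P3,P1] Q1=[P2,P4] Q2=[]
t=11-14: P3@Q0 runs 3, rem=8, I/O yield, promote→Q0. Q0=[P1,P3] Q1=[P2,P4] Q2=[]
t=14-15: P1@Q0 runs 1, rem=2, I/O yield, promote→Q0. Q0=[P3,P1] Q1=[P2,P4] Q2=[]
t=15-18: P3@Q0 runs 3, rem=5, I/O yield, promote→Q0. Q0=[P1,P3] Q1=[P2,P4] Q2=[]
t=18-19: P1@Q0 runs 1, rem=1, I/O yield, promote→Q0. Q0=[P3,P1] Q1=[P2,P4] Q2=[]
t=19-22: P3@Q0 runs 3, rem=2, I/O yield, promote→Q0. Q0=[P1,P3] Q1=[P2,P4] Q2=[]
t=22-23: P1@Q0 runs 1, rem=0, completes. Q0=[P3] Q1=[P2,P4] Q2=[]
t=23-25: P3@Q0 runs 2, rem=0, completes. Q0=[] Q1=[P2,P4] Q2=[]
t=25-29: P2@Q1 runs 4, rem=3, quantum used, demote→Q2. Q0=[] Q1=[P4] Q2=[P2]
t=29-30: P4@Q1 runs 1, rem=0, completes. Q0=[] Q1=[] Q2=[P2]
t=30-33: P2@Q2 runs 3, rem=0, completes. Q0=[] Q1=[] Q2=[]

Answer: P1(0-1) P2(1-4) P3(4-7) P4(7-10) P1(10-11) P3(11-14) P1(14-15) P3(15-18) P1(18-19) P3(19-22) P1(22-23) P3(23-25) P2(25-29) P4(29-30) P2(30-33)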